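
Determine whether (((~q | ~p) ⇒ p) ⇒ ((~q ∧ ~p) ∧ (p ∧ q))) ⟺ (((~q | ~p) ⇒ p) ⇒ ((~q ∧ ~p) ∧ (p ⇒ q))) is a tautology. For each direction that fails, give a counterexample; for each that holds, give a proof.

Equivalent; both directions hold.

(→) Assume the antecedent. If p is true, the antecedent cannot hold. If p is false, the consequent reduces to true regardless of the other variables. Either way the consequent holds.

(←) Assume the antecedent. If p is true, the antecedent cannot hold. If p is false, the consequent reduces to true regardless of the other variables. Either way the consequent holds.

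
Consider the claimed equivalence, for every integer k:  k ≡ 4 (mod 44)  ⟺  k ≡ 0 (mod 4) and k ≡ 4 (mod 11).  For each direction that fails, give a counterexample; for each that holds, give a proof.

Both directions hold.

Converse. If k ≡ 0 (mod 4) and k ≡ 4 (mod 11), then by the Chinese remainder theorem k ≡ 4 (mod 44). This is exactly k ≡ 4 (mod 44).

Forward direction. Suppose k ≡ 4 (mod 44); write k = 44j + 4. Since 4 ∣ 44, reducing mod 4 gives k ≡ 4 ≡ 0 (mod 4); since 11 ∣ 44, reducing mod 11 gives k ≡ 4 (mod 11).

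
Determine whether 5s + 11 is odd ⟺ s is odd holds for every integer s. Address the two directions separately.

Neither direction holds.

(→) This fails: s = 6 gives 5s + 11 = 41, which is odd, but 6 is even, not odd.

(←) This also fails: s = 1 is odd, but 5s + 11 = 16 is even, not odd.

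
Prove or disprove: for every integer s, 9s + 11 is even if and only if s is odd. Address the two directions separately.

(⇒) Suppose 9s + 11 is even. Since 9 is odd, 9s and s have the same parity, so 9s + 11 ≡ s + 11 (mod 2). As 11 is odd, 9s + 11 is even exactly when s is odd. Thus s is odd.

(⇐) Conversely, suppose s is odd; write s = 2j + 1. Then 9s + 11 = 9·(2j + 1) + 11 = 2·9j + 20, which is even.

Both directions hold.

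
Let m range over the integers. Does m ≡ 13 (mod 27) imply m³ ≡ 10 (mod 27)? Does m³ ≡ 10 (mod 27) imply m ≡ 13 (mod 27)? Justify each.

Only the forward implication holds.

[⇒] Suppose m ≡ 13 (mod 27). Write m = 27j + 13. Then (27j + 13)³ = 19683j³ + 28431j² + 13689j + 2197 = 27(729j³ + 1053j² + 507j + 81) + 10, so m³ ≡ 10 (mod 27).

[⇐] This fails: take m = 4. Then 4³ = 64 ≡ 10 (mod 27), yet 4 ≡ 4 (mod 27), not 13.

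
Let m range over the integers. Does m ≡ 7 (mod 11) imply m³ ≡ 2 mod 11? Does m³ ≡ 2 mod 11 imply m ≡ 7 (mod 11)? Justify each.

(→) Suppose m ≡ 7 (mod 11). Write m = 11j + 7. Then (11j + 7)³ = 1331j³ + 2541j² + 1617j + 343 = 11(121j³ + 231j² + 147j + 31) + 2, so m³ ≡ 2 (mod 11).

(←) Conversely, suppose m³ ≡ 2 (mod 11). The only residue r in {0, …, 10} with r³ ≡ 2 (mod 11) is r = 7, so m ≡ 7 (mod 11).

The biconditional holds.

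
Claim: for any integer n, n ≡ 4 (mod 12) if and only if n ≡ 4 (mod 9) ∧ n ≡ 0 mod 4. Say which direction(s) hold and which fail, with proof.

Only the converse holds.

(→) This fails: n = 16 gives 16 ≡ 4 (mod 12) but 16 ≡ 7 (mod 9), so the conjunction on the right does not hold.

(←) Conversely, if n ≡ 4 (mod 9) and n ≡ 0 (mod 4), then by the Chinese remainder theorem n ≡ 4 (mod 36). Since 4 ≡ 4 (mod 12) and 12 ∣ 36, we get n ≡ 4 (mod 12).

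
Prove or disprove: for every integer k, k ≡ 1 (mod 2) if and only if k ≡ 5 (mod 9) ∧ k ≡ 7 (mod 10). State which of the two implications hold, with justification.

The forward direction fails; the converse holds.

(→) This fails: k = 1 gives 1 ≡ 1 (mod 2) but 1 ≡ 1 (mod 9), so the conjunction on the right does not hold.

(←) Conversely, if k ≡ 5 (mod 9) and k ≡ 7 (mod 10), then by the Chinese remainder theorem k ≡ 77 (mod 90). Since 77 ≡ 1 (mod 2) and 2 ∣ 90, we get k ≡ 1 (mod 2).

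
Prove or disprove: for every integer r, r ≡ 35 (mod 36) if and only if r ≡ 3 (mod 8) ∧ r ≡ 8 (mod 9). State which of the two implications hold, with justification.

(⇒) This fails: r = 71 gives 71 ≡ 35 (mod 36) but 71 ≡ 7 (mod 8), so the conjunction on the right does not hold.

(⇐) Conversely, if r ≡ 3 (mod 8) and r ≡ 8 (mod 9), then by the Chinese remainder theorem r ≡ 35 (mod 72). Since 35 ≡ 35 (mod 36) and 36 ∣ 72, we get r ≡ 35 (mod 36).

Only the converse holds.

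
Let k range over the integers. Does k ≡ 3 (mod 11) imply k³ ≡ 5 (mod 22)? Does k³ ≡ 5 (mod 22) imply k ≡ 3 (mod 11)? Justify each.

Only the converse holds.

[⇒] This fails: take k = 14. Then 14 ≡ 3 (mod 11), but 14³ = 2744 ≡ 16 (mod 22), not 5.

[⇐] Conversely, the residues r modulo 22 with r³ ≡ 5 (mod 22) are exactly {3}, and each is ≡ 3 (mod 11).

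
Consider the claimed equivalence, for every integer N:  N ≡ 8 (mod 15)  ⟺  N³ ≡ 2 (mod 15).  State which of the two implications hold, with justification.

Both directions hold; the statement is true.

[⇒] Suppose N ≡ 8 (mod 15). Write N = 15j + 8. Then (15j + 8)³ = 3375j³ + 5400j² + 2880j + 512 = 15(225j³ + 360j² + 192j + 34) + 2, so N³ ≡ 2 (mod 15).

[⇐] Conversely, suppose N³ ≡ 2 (mod 15). The only residue r in {0, …, 14} with r³ ≡ 2 (mod 15) is r = 8, so N ≡ 8 (mod 15).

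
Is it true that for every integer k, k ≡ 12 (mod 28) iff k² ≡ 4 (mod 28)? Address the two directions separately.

(⟹) Suppose k ≡ 12 (mod 28). Write k = 28j + 12. Then (28j + 12)² = 784j² + 672j + 144 = 28(28j² + 24j + 5) + 4, so k² ≡ 4 (mod 28).

(⟸) This fails: take k = 2. Then 2² = 4 ≡ 4 (mod 28), yet 2 ≡ 2 (mod 28), not 12.

(⇒) holds; (⇐) fails.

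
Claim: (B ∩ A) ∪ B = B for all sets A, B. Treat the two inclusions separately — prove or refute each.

(⊇) Let x ∈ B. Then either x ∈ B and x ∉ A; or x ∈ A ∩ B. In each case x ∈ (B ∩ A) ∪ B, so B ⊆ (B ∩ A) ∪ B.

(⊆) Let x ∈ (B ∩ A) ∪ B. Then either x ∈ B and x ∉ A; or x ∈ A ∩ B. In each case x ∈ B, so (B ∩ A) ∪ B ⊆ B.

The two sets are equal.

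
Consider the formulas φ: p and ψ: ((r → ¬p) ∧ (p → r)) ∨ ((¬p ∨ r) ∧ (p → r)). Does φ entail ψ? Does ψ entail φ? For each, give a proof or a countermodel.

[⇒] This fails. Under r = F, p = T, the left side is true but the right side is false.

[⇐] This fails. Under r = F, p = F, the left side is false but the right side is true.

Neither direction holds.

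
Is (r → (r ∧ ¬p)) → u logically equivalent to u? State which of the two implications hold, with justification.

(⇒) This fails. Under r = T, p = T, u = F, the left side is true but the right side is false.

(⇐) Assume the antecedent. If r is true, the antecedent forces (r = T, p = F, u = T) or (r = T, p = T, u = T), and (r → (r ∧ ¬p)) → u holds there. If r is false, the antecedent forces (r = F, p = F, u = T) or (r = F, p = T, u = T), and (r → (r ∧ ¬p)) → u holds there. Either way (r → (r ∧ ¬p)) → u holds.

The forward direction fails; the converse holds.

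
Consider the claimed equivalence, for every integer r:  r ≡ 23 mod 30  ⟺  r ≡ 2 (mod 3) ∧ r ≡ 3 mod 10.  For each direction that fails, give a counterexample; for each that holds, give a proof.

Both implications hold.

Forward direction. Suppose r ≡ 23 (mod 30); write r = 30j + 23. Since 3 ∣ 30, reducing mod 3 gives r ≡ 23 ≡ 2 (mod 3); since 10 ∣ 30, reducing mod 10 gives r ≡ 23 ≡ 3 (mod 10).

Converse. If r ≡ 2 (mod 3) and r ≡ 3 (mod 10), then by the Chinese remainder theorem r ≡ 23 (mod 30). This is exactly r ≡ 23 (mod 30).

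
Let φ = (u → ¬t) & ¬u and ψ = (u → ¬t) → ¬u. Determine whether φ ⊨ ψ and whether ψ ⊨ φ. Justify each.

(→) Assume the antecedent. If t is true, (u → ¬t) → ¬u reduces to true regardless of the other variables. If t is false, the antecedent forces (t = F, u = F), and (u → ¬t) → ¬u holds there. Either way (u → ¬t) → ¬u holds.

(←) This fails. Under t = T, u = T, the left side is false but the right side is true.

(⇒) holds; (⇐) fails.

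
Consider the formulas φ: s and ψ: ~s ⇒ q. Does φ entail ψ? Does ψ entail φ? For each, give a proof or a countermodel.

(←) This fails. Under q = T, s = F, the left side is false but the right side is true.

(→) Assume the antecedent. If q is true, ~s ⇒ q reduces to true regardless of the other variables. If q is false, the antecedent forces (q = F, s = T), and ~s ⇒ q holds there. Either way ~s ⇒ q holds.

(⇒) holds; (⇐) fails.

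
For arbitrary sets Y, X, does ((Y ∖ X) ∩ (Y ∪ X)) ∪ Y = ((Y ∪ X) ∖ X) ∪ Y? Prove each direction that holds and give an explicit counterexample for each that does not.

Both inclusions hold; the sets are equal.

(⟹) Let x ∈ ((Y ∖ X) ∩ (Y ∪ X)) ∪ Y. Then either x ∈ Y and x ∉ X; or x ∈ Y ∩ X. In each case x ∈ ((Y ∪ X) ∖ X) ∪ Y, so ((Y ∖ X) ∩ (Y ∪ X)) ∪ Y ⊆ ((Y ∪ X) ∖ X) ∪ Y.

(⟸) Let x ∈ ((Y ∪ X) ∖ X) ∪ Y. Then either x ∈ Y and x ∉ X; or x ∈ Y ∩ X. In each case x ∈ ((Y ∖ X) ∩ (Y ∪ X)) ∪ Y, so ((Y ∪ X) ∖ X) ∪ Y ⊆ ((Y ∖ X) ∩ (Y ∪ X)) ∪ Y.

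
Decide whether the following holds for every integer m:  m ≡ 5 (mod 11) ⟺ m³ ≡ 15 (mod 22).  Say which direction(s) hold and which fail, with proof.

(⇒) fails; (⇐) holds.

(⟹) This fails: take m = 16. Then 16 ≡ 5 (mod 11), but 16³ = 4096 ≡ 4 (mod 22), not 15.

(⟸) Conversely, the residues r modulo 22 with r³ ≡ 15 (mod 22) are exactly {5}, and each is ≡ 5 (mod 11).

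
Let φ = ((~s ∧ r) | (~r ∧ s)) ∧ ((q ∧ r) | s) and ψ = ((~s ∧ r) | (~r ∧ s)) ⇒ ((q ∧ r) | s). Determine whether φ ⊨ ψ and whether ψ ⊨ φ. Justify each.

(⇐) This fails. Under q = F, s = F, r = F, the left side is false but the right side is true.

(⇒) Assume the antecedent. If q is true, the consequent reduces to true regardless of the other variables. If q is false, the antecedent forces (q = F, s = T, r = F), and the consequent holds there. Either way the consequent holds.

Only the forward implication holds.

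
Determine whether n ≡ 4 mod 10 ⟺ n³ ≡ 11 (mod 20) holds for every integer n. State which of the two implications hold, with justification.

Neither direction holds.

(⇒) This fails: take n = 4. Then 4 ≡ 4 (mod 10), but 4³ = 64 ≡ 4 (mod 20), not 11.

(⇐) This fails: take n = 11. Then 11³ = 1331 ≡ 11 (mod 20), yet 11 ≡ 1 (mod 10), not 4.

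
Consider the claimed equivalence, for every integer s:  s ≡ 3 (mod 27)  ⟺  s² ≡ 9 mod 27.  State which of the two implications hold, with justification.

(⇒) Suppose s ≡ 3 (mod 27). Write s = 27j + 3. Then (27j + 3)² = 729j² + 162j + 9 = 27(27j² + 6j) + 9, so s² ≡ 9 (mod 27).

(⇐) This fails: take s = 6. Then 6² = 36 ≡ 9 (mod 27), yet 6 ≡ 6 (mod 27), not 3.

Only the forward direction holds.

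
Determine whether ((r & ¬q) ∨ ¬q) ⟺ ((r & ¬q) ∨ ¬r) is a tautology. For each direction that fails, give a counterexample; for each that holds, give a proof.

(⇒) holds; (⇐) fails.

[⇒] Assume the antecedent. If r is true, the antecedent forces (r = T, q = F), and (r & ¬q) ∨ ¬r holds there. If r is false, (r & ¬q) ∨ ¬r reduces to true regardless of the other variables. Either way (r & ¬q) ∨ ¬r holds.

[⇐] This fails. Under r = F, q = T, the left side is false but the right side is true.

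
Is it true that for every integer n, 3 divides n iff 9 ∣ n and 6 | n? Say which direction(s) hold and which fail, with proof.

The forward direction fails; the converse holds.

[⇒] This fails: take n = 3. Certainly 3 ∣ 3, but 9 ∤ 3.

[⇐] Suppose 9 ∣ n and 6 ∣ n. Any common multiple of 9 and 6 is a multiple of their lcm; here lcm(9, 6) = 9·6/gcd(9, 6) = 54/3 = 18, so 18 ∣ n. Since 3 ∣ 18, it follows that 3 ∣ n.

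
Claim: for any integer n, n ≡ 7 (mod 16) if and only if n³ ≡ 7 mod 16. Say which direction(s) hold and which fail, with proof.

[⇒] Suppose n ≡ 7 (mod 16). Write n = 16j + 7. Then (16j + 7)³ = 4096j³ + 5376j² + 2352j + 343 = 16(256j³ + 336j² + 147j + 21) + 7, so n³ ≡ 7 (mod 16).

[⇐] Conversely, suppose n³ ≡ 7 (mod 16). The only residue r in {0, …, 15} with r³ ≡ 7 (mod 16) is r = 7, so n ≡ 7 (mod 16).

Both directions hold.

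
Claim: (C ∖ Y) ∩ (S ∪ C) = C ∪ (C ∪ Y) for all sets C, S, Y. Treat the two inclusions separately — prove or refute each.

(⊆) holds; (⊇) fails.

(⊇) This inclusion fails. Take C = ∅, S = ∅, Y = {1}; then 1 ∈ C ∪ (C ∪ Y) but 1 ∉ (C ∖ Y) ∩ (S ∪ C).

(⊆) Let x ∈ (C ∖ Y) ∩ (S ∪ C). Then either x ∈ C and x ∉ S, Y; or x ∈ C ∩ S and x ∉ Y. In each case x ∈ C ∪ (C ∪ Y), so (C ∖ Y) ∩ (S ∪ C) ⊆ C ∪ (C ∪ Y).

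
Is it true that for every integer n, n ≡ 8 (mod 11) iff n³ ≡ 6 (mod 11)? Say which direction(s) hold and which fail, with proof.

[⇐] Suppose n³ ≡ 6 (mod 11). The only residue r in {0, …, 10} with r³ ≡ 6 (mod 11) is r = 8, so n ≡ 8 (mod 11).

[⇒] Suppose n ≡ 8 (mod 11). Write n = 11j + 8. Then (11j + 8)³ = 1331j³ + 2904j² + 2112j + 512 = 11(121j³ + 264j² + 192j + 46) + 6, so n³ ≡ 6 (mod 11).

Both implications hold.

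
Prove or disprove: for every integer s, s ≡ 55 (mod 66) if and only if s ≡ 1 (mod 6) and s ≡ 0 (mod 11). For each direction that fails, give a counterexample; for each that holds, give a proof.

Both directions hold.

Converse. If s ≡ 1 (mod 6) and s ≡ 0 (mod 11), then by the Chinese remainder theorem s ≡ 55 (mod 66). This is exactly s ≡ 55 (mod 66).

Forward direction. Suppose s ≡ 55 (mod 66); write s = 66j + 55. Since 6 ∣ 66, reducing mod 6 gives s ≡ 55 ≡ 1 (mod 6); since 11 ∣ 66, reducing mod 11 gives s ≡ 55 ≡ 0 (mod 11).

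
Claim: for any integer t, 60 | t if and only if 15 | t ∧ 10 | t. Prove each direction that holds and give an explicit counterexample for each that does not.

(⇒) holds; (⇐) fails.

(⇒) If 60 ∣ t, write t = 60q. Since 60 = 4·15, t = 15·(4q), so 15 ∣ t; and since 60 = 6·10, t = 10·(6q), so 10 ∣ t.

(⇐) This fails: take t = 30. Both 15 ∣ 30 and 10 ∣ 30, yet 30 is not a multiple of 60 (since 30 = 0·60 + 30), so 60 ∤ 30.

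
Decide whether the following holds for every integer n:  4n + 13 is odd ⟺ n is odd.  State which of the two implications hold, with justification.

(⇐) Suppose n is odd. Since 4 is even, 4n is even for every n, so 4n + 13 has the same parity as 13, which is odd. Hence 4n + 13 is odd.

(⇒) This fails: take n = 0. Then 4n + 13 = 13, which is odd, yet n = 0 is even, not odd.

(⇒) fails; (⇐) holds.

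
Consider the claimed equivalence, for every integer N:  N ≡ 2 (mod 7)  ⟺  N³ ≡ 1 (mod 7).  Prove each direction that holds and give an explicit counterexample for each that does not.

Forward direction. Suppose N ≡ 2 (mod 7). Write N = 7j + 2. Then (7j + 2)³ = 343j³ + 294j² + 84j + 8 = 7(49j³ + 42j² + 12j + 1) + 1, so N³ ≡ 1 (mod 7).

Converse. This fails: take N = 1. Then 1³ = 1 ≡ 1 (mod 7), yet 1 ≡ 1 (mod 7), not 2.

Not equivalent: only (⇒) holds.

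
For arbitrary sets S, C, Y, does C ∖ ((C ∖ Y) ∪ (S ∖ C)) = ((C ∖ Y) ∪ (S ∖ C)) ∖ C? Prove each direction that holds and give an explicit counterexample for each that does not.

(⟹) This inclusion fails. Take S = ∅, C = {1}, Y = {1}; then 1 ∈ C ∖ ((C ∖ Y) ∪ (S ∖ C)) but 1 ∉ ((C ∖ Y) ∪ (S ∖ C)) ∖ C.

(⟸) This inclusion fails. Take S = {1}, C = ∅, Y = ∅; then 1 ∈ ((C ∖ Y) ∪ (S ∖ C)) ∖ C but 1 ∉ C ∖ ((C ∖ Y) ∪ (S ∖ C)).

Neither inclusion holds.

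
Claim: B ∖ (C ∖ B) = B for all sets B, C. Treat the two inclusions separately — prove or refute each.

(⟹) Let x ∈ B ∖ (C ∖ B). Then either x ∈ B and x ∉ C; or x ∈ B ∩ C. In each case x ∈ B, so B ∖ (C ∖ B) ⊆ B.

(⟸) Let x ∈ B. Then either x ∈ B and x ∉ C; or x ∈ B ∩ C. In each case x ∈ B ∖ (C ∖ B), so B ⊆ B ∖ (C ∖ B).

The two sets are equal.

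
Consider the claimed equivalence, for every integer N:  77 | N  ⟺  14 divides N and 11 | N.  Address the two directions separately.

(→) This fails: take N = 77. Certainly 77 ∣ 77, but 14 ∤ 77.

(←) Suppose 14 ∣ N and 11 ∣ N. Any common multiple of 14 and 11 is a multiple of their lcm; here gcd(14, 11) = 1, so lcm(14, 11) = 14·11 = 154, so 154 ∣ N. Since 77 ∣ 154, it follows that 77 ∣ N.

(⇒) fails; (⇐) holds.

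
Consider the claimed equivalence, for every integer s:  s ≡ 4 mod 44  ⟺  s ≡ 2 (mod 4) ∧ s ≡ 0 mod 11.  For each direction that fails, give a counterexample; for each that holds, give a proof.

Neither implication holds.

Forward direction. This fails: s = 4 gives 4 ≡ 4 (mod 44) but 4 ≡ 0 (mod 4), so the conjunction on the right does not hold.

Converse. This fails: s = 22 satisfies both congruences on the right (22 ≡ 2 mod 4 and 22 ≡ 0 mod 11) yet 22 ≡ 22 (mod 44), not 4.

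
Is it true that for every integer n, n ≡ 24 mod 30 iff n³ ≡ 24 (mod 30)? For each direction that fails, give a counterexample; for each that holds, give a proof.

The biconditional holds.

(⇒) Suppose n ≡ 24 mod 30. Write n = 30j + 24. Then (30j + 24)³ = 27000j³ + 64800j² + 51840j + 13824 = 30(900j³ + 2160j² + 1728j + 460) + 24, so n³ ≡ 24 (mod 30).

(⇐) Conversely, suppose n³ ≡ 24 (mod 30). The only residue r in {0, …, 29} with r³ ≡ 24 (mod 30) is r = 24, so n ≡ 24 (mod 30).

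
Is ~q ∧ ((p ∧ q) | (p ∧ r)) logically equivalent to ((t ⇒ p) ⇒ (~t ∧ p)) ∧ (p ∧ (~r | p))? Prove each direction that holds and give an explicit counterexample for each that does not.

Neither direction holds.

(→) This fails. Under q = F, t = T, p = T, r = T, the left side is true but the right side is false.

(←) This fails. Under q = T, t = F, p = T, r = T, the left side is false but the right side is true.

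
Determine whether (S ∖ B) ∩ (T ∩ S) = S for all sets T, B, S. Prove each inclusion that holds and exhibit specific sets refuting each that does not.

(⊆) holds; (⊇) fails.

(⟹) Let x ∈ (S ∖ B) ∩ (T ∩ S). Then x ∈ T ∩ S and x ∉ B, from which x ∈ S.

(⟸) This inclusion fails. Take T = ∅, B = ∅, S = {1}; then 1 ∈ S but 1 ∉ (S ∖ B) ∩ (T ∩ S).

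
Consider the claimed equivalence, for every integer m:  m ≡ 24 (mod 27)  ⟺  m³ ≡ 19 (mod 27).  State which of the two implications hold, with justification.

(⇒) fails and (⇐) fails.

Forward direction. This fails: take m = 24. Then 24 ≡ 24 (mod 27), but 24³ = 13824 ≡ 0 (mod 27), not 19.

Converse. This fails: take m = 7. Then 7³ = 343 ≡ 19 (mod 27), yet 7 ≡ 7 (mod 27), not 24.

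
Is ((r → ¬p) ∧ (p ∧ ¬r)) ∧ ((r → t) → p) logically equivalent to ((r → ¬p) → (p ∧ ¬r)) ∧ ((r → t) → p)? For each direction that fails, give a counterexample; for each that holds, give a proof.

The forward direction holds; the converse fails.

Forward direction. Assume the antecedent. If p is true, the consequent reduces to true regardless of the other variables. If p is false, the antecedent cannot hold. Either way the consequent holds.

Converse. This fails. Under p = T, t = F, r = T, the left side is false but the right side is true.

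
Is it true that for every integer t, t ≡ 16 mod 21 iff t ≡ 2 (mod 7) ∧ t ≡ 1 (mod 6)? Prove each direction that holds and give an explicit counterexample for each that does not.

(→) This fails: t = 16 gives 16 ≡ 16 (mod 21) but 16 ≡ 4 (mod 6), so the conjunction on the right does not hold.

(←) Conversely, if t ≡ 2 (mod 7) and t ≡ 1 (mod 6), then by the Chinese remainder theorem t ≡ 37 (mod 42). Since 37 ≡ 16 (mod 21) and 21 ∣ 42, we get t ≡ 16 (mod 21).

Only the reverse direction holds.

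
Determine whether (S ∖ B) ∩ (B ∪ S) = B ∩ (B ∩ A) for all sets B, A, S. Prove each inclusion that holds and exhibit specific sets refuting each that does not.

Forward inclusion. This inclusion fails. Take B = ∅, A = ∅, S = {1}; then 1 ∈ (S ∖ B) ∩ (B ∪ S) but 1 ∉ B ∩ (B ∩ A).

Reverse inclusion. This inclusion fails. Take B = {1}, A = {1}, S = ∅; then 1 ∈ B ∩ (B ∩ A) but 1 ∉ (S ∖ B) ∩ (B ∪ S).

(⊆) fails and (⊇) fails.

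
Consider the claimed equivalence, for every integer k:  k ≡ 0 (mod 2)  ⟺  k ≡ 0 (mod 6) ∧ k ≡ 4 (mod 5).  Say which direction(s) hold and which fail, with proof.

Not equivalent: only (⇐) holds.

(⟹) This fails: k = 0 gives 0 ≡ 0 (mod 2) but 0 ≡ 0 (mod 5), so the conjunction on the right does not hold.

(⟸) Conversely, if k ≡ 0 (mod 6) and k ≡ 4 (mod 5), then by the Chinese remainder theorem k ≡ 24 (mod 30). Since 24 ≡ 0 (mod 2) and 2 ∣ 30, we get k ≡ 0 (mod 2).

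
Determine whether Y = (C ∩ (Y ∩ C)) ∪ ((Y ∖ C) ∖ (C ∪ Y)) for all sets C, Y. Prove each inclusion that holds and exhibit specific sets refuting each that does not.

The sets are not equal: only the reverse inclusion holds.

(⊇) Let x ∈ (C ∩ (Y ∩ C)) ∪ ((Y ∖ C) ∖ (C ∪ Y)). Then x ∈ C ∩ Y, from which x ∈ Y.

(⊆) This inclusion fails. Take C = ∅, Y = {1}; then 1 ∈ Y but 1 ∉ (C ∩ (Y ∩ C)) ∪ ((Y ∖ C) ∖ (C ∪ Y)).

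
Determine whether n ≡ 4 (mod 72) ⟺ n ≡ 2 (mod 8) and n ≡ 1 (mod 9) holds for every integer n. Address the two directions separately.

Both directions fail.

(⇒) This fails: n = 4 gives 4 ≡ 4 (mod 72) but 4 ≡ 4 (mod 8), so the conjunction on the right does not hold.

(⇐) This fails: n = 10 satisfies both congruences on the right (10 ≡ 2 mod 8 and 10 ≡ 1 mod 9) yet 10 ≡ 10 (mod 72), not 4.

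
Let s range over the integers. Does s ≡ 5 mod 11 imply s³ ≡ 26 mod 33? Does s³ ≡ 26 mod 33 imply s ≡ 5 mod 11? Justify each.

(⟹) This fails: take s = 16. Then 16 ≡ 5 (mod 11), but 16³ = 4096 ≡ 4 (mod 33), not 26.

(⟸) Conversely, the residues r modulo 33 with r³ ≡ 26 (mod 33) are exactly {5}, and each is ≡ 5 (mod 11).

Not equivalent: only (⇐) holds.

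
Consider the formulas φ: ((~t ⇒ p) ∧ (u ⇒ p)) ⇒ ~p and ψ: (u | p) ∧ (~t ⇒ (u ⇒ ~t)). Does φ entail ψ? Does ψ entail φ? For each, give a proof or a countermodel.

(⇒) This fails. Under p = F, t = F, u = F, the left side is true but the right side is false.

(⇐) This fails. Under p = T, t = F, u = F, the left side is false but the right side is true.

Neither direction holds.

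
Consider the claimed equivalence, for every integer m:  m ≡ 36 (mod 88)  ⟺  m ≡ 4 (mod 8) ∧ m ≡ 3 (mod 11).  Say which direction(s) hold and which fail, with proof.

Both implications hold.

(⟹) Suppose m ≡ 36 (mod 88); write m = 88j + 36. Since 8 ∣ 88, reducing mod 8 gives m ≡ 36 ≡ 4 (mod 8); since 11 ∣ 88, reducing mod 11 gives m ≡ 36 ≡ 3 (mod 11).

(⟸) Conversely, if m ≡ 4 (mod 8) and m ≡ 3 (mod 11), then by the Chinese remainder theorem m ≡ 36 (mod 88). This is exactly m ≡ 36 (mod 88).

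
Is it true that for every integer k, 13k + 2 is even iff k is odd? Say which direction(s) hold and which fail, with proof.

(⟹) This fails: k = 0 gives 13k + 2 = 2, which is even, but 0 is even, not odd.

(⟸) This also fails: k = 5 is odd, but 13k + 2 = 67 is odd, not even.

Both directions fail.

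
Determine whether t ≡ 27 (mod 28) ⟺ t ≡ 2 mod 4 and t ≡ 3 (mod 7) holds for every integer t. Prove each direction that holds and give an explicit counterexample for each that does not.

(→) This fails: t = 27 gives 27 ≡ 27 (mod 28) but 27 ≡ 3 (mod 4), so the conjunction on the right does not hold.

(←) This fails: t = 10 satisfies both congruences on the right (10 ≡ 2 mod 4 and 10 ≡ 3 mod 7) yet 10 ≡ 10 (mod 28), not 27.

Neither implication holds.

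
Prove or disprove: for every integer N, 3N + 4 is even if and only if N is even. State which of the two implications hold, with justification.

[⇒] Suppose 3N + 4 is even. Since 3 is odd, 3N and N have the same parity, so 3N + 4 ≡ N + 4 (mod 2). As 4 is even, 3N + 4 is even exactly when N is even. Thus N is even.

[⇐] Conversely, suppose N is even; write N = 2j. Then 3N + 4 = 3·(2j) + 4 = 2·3j + 4, which is even.

Both directions hold.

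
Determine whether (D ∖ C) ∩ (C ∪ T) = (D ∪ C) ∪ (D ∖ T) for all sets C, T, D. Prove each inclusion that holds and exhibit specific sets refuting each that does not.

(⊆) holds; (⊇) fails.

(⊆) Let x ∈ (D ∖ C) ∩ (C ∪ T). Then x ∈ T ∩ D and x ∉ C, from which x ∈ (D ∪ C) ∪ (D ∖ T).

(⊇) This inclusion fails. Take C = {1}, T = ∅, D = ∅; then 1 ∈ (D ∪ C) ∪ (D ∖ T) but 1 ∉ (D ∖ C) ∩ (C ∪ T).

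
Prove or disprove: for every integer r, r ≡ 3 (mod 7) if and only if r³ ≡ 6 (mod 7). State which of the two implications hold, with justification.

Converse. This fails: take r = 5. Then 5³ = 125 ≡ 6 (mod 7), yet 5 ≡ 5 (mod 7), not 3.

Forward direction. Suppose r ≡ 3 (mod 7). Write r = 7j + 3. Then (7j + 3)³ = 343j³ + 441j² + 189j + 27 = 7(49j³ + 63j² + 27j + 3) + 6, so r³ ≡ 6 (mod 7).

Only the forward direction holds.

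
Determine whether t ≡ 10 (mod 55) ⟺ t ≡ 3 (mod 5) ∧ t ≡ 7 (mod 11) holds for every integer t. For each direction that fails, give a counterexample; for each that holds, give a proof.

(⇒) fails and (⇐) fails.

(→) This fails: t = 10 gives 10 ≡ 10 (mod 55) but 10 ≡ 0 (mod 5), so the conjunction on the right does not hold.

(←) This fails: t = 18 satisfies both congruences on the right (18 ≡ 3 mod 5 and 18 ≡ 7 mod 11) yet 18 ≡ 18 (mod 55), not 10.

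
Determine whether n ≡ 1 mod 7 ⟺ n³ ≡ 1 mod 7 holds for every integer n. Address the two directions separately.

Converse. This fails: take n = 2. Then 2³ = 8 ≡ 1 (mod 7), yet 2 ≡ 2 (mod 7), not 1.

Forward direction. Suppose n ≡ 1 mod 7. Write n = 7j + 1. Then (7j + 1)³ = 343j³ + 147j² + 21j + 1 = 7(49j³ + 21j² + 3j) + 1, so n³ ≡ 1 (mod 7).

Only the forward direction holds.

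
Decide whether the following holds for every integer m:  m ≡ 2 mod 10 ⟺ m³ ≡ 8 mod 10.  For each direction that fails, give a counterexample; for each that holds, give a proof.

Equivalent; both directions hold.

(→) Suppose m ≡ 2 mod 10. Write m = 10j + 2. Then (10j + 2)³ = 1000j³ + 600j² + 120j + 8 = 10(100j³ + 60j² + 12j) + 8, so m³ ≡ 8 (mod 10).

(←) For the converse, argue contrapositively. If m ≢ 2 (mod 10), then m is congruent to one of 0, 1, 3, 4, 5, 6, 7, 8, 9 modulo 10, and these give m³ ≡ 0, 1, 7, 4, 5, 6, 3, 2, 9 respectively — never 8.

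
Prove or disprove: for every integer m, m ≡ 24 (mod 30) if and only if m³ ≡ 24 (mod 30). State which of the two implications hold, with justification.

Both directions hold.

(⟹) Suppose m ≡ 24 (mod 30). Write m = 30j + 24. Then (30j + 24)³ = 27000j³ + 64800j² + 51840j + 13824 = 30(900j³ + 2160j² + 1728j + 460) + 24, so m³ ≡ 24 (mod 30).

(⟸) Conversely, suppose m³ ≡ 24 (mod 30). The only residue r in {0, …, 29} with r³ ≡ 24 (mod 30) is r = 24, so m ≡ 24 (mod 30).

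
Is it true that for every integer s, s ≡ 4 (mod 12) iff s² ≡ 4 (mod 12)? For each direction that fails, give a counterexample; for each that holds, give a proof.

Converse. This fails: take s = 2. Then 2² = 4 ≡ 4 (mod 12), yet 2 ≡ 2 (mod 12), not 4.

Forward direction. Suppose s ≡ 4 (mod 12). Write s = 12j + 4. Then (12j + 4)² = 144j² + 96j + 16 = 12(12j² + 8j + 1) + 4, so s² ≡ 4 (mod 12).

Only the forward implication holds.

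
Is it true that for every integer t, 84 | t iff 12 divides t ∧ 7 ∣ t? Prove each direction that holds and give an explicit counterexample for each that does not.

Equivalent; both directions hold.

(⟹) If 84 ∣ t, write t = 84q. Since 84 = 7·12, t = 12·(7q), so 12 ∣ t; and since 84 = 12·7, t = 7·(12q), so 7 ∣ t.

(⟸) Suppose 12 ∣ t and 7 ∣ t. Any common multiple of 12 and 7 is a multiple of their lcm; here gcd(12, 7) = 1, so lcm(12, 7) = 12·7 = 84, so 84 ∣ t.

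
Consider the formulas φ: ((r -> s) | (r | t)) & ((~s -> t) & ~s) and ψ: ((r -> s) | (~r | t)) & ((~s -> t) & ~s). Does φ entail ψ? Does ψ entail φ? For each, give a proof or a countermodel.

The biconditional holds.

(←) Assume the antecedent. If t is true, the antecedent forces (t = T, r = F, s = F) or (t = T, r = T, s = F), and the consequent holds there. If t is false, the antecedent cannot hold. Either way the consequent holds.

(→) Assume the antecedent. If t is true, the antecedent forces (t = T, r = F, s = F) or (t = T, r = T, s = F), and the consequent holds there. If t is false, the antecedent cannot hold. Either way the consequent holds.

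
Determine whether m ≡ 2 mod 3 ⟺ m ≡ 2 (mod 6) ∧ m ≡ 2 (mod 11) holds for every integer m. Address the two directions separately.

(→) This fails: m = 5 gives 5 ≡ 2 (mod 3) but 5 ≡ 5 (mod 6), so the conjunction on the right does not hold.

(←) Conversely, if m ≡ 2 (mod 6) and m ≡ 2 (mod 11), then by the Chinese remainder theorem m ≡ 2 (mod 66). Since 2 ≡ 2 (mod 3) and 3 ∣ 66, we get m ≡ 2 (mod 3).

The forward direction fails; the converse holds.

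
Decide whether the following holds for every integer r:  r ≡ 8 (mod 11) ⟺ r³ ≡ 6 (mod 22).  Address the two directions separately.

The forward direction fails; the converse holds.

[⇒] This fails: take r = 19. Then 19 ≡ 8 (mod 11), but 19³ = 6859 ≡ 17 (mod 22), not 6.

[⇐] Conversely, the residues r modulo 22 with r³ ≡ 6 (mod 22) are exactly {8}, and each is ≡ 8 (mod 11).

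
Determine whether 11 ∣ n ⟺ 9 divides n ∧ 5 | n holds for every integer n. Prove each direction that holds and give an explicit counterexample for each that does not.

Both directions fail.

Forward direction. This fails: take n = 11. Certainly 11 ∣ 11, but 9 ∤ 11.

Converse. This fails: take n = 45. Both 9 ∣ 45 and 5 ∣ 45, yet 45 is not a multiple of 11 (since 45 = 4·11 + 1), so 11 ∤ 45.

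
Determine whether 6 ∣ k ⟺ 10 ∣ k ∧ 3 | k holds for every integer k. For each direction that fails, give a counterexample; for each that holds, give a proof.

Only the reverse direction holds.

(⟹) This fails: take k = 6. Certainly 6 ∣ 6, but 10 ∤ 6.

(⟸) Suppose 10 ∣ k and 3 ∣ k. Any common multiple of 10 and 3 is a multiple of their lcm; here gcd(10, 3) = 1, so lcm(10, 3) = 10·3 = 30, so 30 ∣ k. Since 6 ∣ 30, it follows that 6 ∣ k.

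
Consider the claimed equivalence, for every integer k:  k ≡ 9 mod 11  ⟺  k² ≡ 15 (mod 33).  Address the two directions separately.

Both directions fail.

(→) This fails: take k = 20. Then 20 ≡ 9 (mod 11), but 20² = 400 ≡ 4 (mod 33), not 15.

(←) This fails: take k = 24. Then 24² = 576 ≡ 15 (mod 33), yet 24 ≡ 2 (mod 11), not 9.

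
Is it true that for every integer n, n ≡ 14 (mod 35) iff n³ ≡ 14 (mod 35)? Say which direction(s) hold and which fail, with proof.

The biconditional holds.

(→) Suppose n ≡ 14 (mod 35). Write n = 35j + 14. Then (35j + 14)³ = 42875j³ + 51450j² + 20580j + 2744 = 35(1225j³ + 1470j² + 588j + 78) + 14, so n³ ≡ 14 (mod 35).

(←) Conversely, suppose n³ ≡ 14 (mod 35). The only residue r in {0, …, 34} with r³ ≡ 14 (mod 35) is r = 14, so n ≡ 14 (mod 35).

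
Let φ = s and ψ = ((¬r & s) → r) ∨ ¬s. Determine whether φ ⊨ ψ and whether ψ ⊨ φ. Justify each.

Forward direction. This fails. Under s = T, r = F, the left side is true but the right side is false.

Converse. This fails. Under s = F, r = F, the left side is false but the right side is true.

Both directions fail.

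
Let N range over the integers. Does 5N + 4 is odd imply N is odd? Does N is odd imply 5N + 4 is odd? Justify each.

[⇒] Suppose 5N + 4 is odd. Since 5 is odd, 5N and N have the same parity, so 5N + 4 ≡ N + 4 (mod 2). As 4 is even, 5N + 4 is odd exactly when N is odd. Thus N is odd.

[⇐] Conversely, suppose N is odd; write N = 2j + 1. Then 5N + 4 = 5·(2j + 1) + 4 = 2·5j + 9, which is odd.

Both directions hold.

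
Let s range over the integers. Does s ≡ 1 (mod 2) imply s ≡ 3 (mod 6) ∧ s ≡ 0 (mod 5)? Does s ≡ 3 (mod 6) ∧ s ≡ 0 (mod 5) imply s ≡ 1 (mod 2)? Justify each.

Only the converse holds.

(→) This fails: s = 1 gives 1 ≡ 1 (mod 2) but 1 ≡ 1 (mod 6), so the conjunction on the right does not hold.

(←) Conversely, if s ≡ 3 (mod 6) and s ≡ 0 (mod 5), then by the Chinese remainder theorem s ≡ 15 (mod 30). Since 15 ≡ 1 (mod 2) and 2 ∣ 30, we get s ≡ 1 (mod 2).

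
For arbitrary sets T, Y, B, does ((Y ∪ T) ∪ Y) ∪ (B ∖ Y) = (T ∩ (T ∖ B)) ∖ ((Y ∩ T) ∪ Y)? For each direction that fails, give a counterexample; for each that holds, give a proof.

Forward inclusion. This inclusion fails. Take T = ∅, Y = {1}, B = ∅; then 1 ∈ ((Y ∪ T) ∪ Y) ∪ (B ∖ Y) but 1 ∉ (T ∩ (T ∖ B)) ∖ ((Y ∩ T) ∪ Y).

Reverse inclusion. Let x ∈ (T ∩ (T ∖ B)) ∖ ((Y ∩ T) ∪ Y). Then x ∈ T and x ∉ Y, B, from which x ∈ ((Y ∪ T) ∪ Y) ∪ (B ∖ Y).

Only the reverse inclusion holds.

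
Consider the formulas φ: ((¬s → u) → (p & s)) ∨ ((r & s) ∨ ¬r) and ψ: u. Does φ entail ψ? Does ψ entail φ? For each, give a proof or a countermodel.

Neither implication holds.

(⟹) This fails. Under s = F, r = F, u = F, p = F, the left side is true but the right side is false.

(⟸) This fails. Under s = F, r = T, u = T, p = F, the left side is false but the right side is true.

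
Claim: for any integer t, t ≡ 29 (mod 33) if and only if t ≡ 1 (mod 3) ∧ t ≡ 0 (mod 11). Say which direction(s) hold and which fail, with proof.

(⇒) fails and (⇐) fails.

(→) This fails: t = 29 gives 29 ≡ 29 (mod 33) but 29 ≡ 2 (mod 3), so the conjunction on the right does not hold.

(←) This fails: t = 22 satisfies both congruences on the right (22 ≡ 1 mod 3 and 22 ≡ 0 mod 11) yet 22 ≡ 22 (mod 33), not 29.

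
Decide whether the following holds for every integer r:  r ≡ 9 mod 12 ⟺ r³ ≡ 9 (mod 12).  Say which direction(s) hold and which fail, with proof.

Both implications hold.

[⇒] Suppose r ≡ 9 mod 12. Write r = 12j + 9. Then (12j + 9)³ = 1728j³ + 3888j² + 2916j + 729 = 12(144j³ + 324j² + 243j + 60) + 9, so r³ ≡ 9 (mod 12).

[⇐] Conversely, suppose r³ ≡ 9 (mod 12). The only residue r in {0, …, 11} with r³ ≡ 9 (mod 12) is r = 9, so r ≡ 9 (mod 12).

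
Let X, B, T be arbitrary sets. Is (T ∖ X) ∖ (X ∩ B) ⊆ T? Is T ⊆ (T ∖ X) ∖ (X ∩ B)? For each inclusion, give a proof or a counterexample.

Only the forward inclusion holds.

(⊆) Let x ∈ (T ∖ X) ∖ (X ∩ B). Then either x ∈ T and x ∉ X, B; or x ∈ B ∩ T and x ∉ X. In each case x ∈ T, so (T ∖ X) ∖ (X ∩ B) ⊆ T.

(⊇) This inclusion fails. Take X = {1}, B = ∅, T = {1}; then 1 ∈ T but 1 ∉ (T ∖ X) ∖ (X ∩ B).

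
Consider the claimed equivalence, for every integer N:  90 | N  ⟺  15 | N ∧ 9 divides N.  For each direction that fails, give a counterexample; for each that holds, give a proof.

Forward direction. If 90 ∣ N, write N = 90q. Since 90 = 6·15, N = 15·(6q), so 15 ∣ N; and since 90 = 10·9, N = 9·(10q), so 9 ∣ N.

Converse. This fails: take N = 45. Both 15 ∣ 45 and 9 ∣ 45, yet 45 is not a multiple of 90 (since 45 = 0·90 + 45), so 90 ∤ 45.

The forward direction holds; the converse fails.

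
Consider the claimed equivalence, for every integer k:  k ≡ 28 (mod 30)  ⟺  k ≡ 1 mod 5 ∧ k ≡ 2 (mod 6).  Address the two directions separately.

(→) This fails: k = 28 gives 28 ≡ 28 (mod 30) but 28 ≡ 3 (mod 5), so the conjunction on the right does not hold.

(←) This fails: k = 26 satisfies both congruences on the right (26 ≡ 1 mod 5 and 26 ≡ 2 mod 6) yet 26 ≡ 26 (mod 30), not 28.

Both directions fail.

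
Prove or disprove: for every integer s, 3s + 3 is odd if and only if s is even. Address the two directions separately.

The biconditional holds.

[⇒] Suppose 3s + 3 is odd. Since 3 is odd, 3s and s have the same parity, so 3s + 3 ≡ s + 3 (mod 2). As 3 is odd, 3s + 3 is odd exactly when s is even. Thus s is even.

[⇐] Conversely, suppose s is even; write s = 2j. Then 3s + 3 = 3·(2j) + 3 = 2·3j + 3, which is odd.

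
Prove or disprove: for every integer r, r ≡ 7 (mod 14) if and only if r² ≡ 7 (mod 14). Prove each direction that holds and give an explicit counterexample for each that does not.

The biconditional holds.

[⇒] Suppose r ≡ 7 (mod 14). Write r = 14j + 7. Then (14j + 7)² = 196j² + 196j + 49 = 14(14j² + 14j + 3) + 7, so r² ≡ 7 (mod 14).

[⇐] Conversely, suppose r² ≡ 7 (mod 14). The only residue r in {0, …, 13} with r² ≡ 7 (mod 14) is r = 7, so r ≡ 7 (mod 14).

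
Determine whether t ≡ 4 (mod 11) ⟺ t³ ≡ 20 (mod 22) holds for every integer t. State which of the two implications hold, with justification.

(⇒) fails; (⇐) holds.

Forward direction. This fails: take t = 15. Then 15 ≡ 4 (mod 11), but 15³ = 3375 ≡ 9 (mod 22), not 20.

Converse. The residues r modulo 22 with r³ ≡ 20 (mod 22) are exactly {4}, and each is ≡ 4 (mod 11).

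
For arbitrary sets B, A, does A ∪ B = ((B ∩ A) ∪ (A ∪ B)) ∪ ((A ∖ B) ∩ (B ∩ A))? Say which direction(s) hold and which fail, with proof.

The two sets are equal.

(⟹) Let x ∈ A ∪ B. Then either x ∈ B and x ∉ A; or x ∈ A and x ∉ B; or x ∈ B ∩ A. In each case x ∈ ((B ∩ A) ∪ (A ∪ B)) ∪ ((A ∖ B) ∩ (B ∩ A)), so A ∪ B ⊆ ((B ∩ A) ∪ (A ∪ B)) ∪ ((A ∖ B) ∩ (B ∩ A)).

(⟸) Let x ∈ ((B ∩ A) ∪ (A ∪ B)) ∪ ((A ∖ B) ∩ (B ∩ A)). Then either x ∈ B and x ∉ A; or x ∈ A and x ∉ B; or x ∈ B ∩ A. In each case x ∈ A ∪ B, so ((B ∩ A) ∪ (A ∪ B)) ∪ ((A ∖ B) ∩ (B ∩ A)) ⊆ A ∪ B.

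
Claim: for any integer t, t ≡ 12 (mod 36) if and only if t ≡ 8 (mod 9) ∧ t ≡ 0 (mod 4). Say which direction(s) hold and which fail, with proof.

[⇒] This fails: t = 12 gives 12 ≡ 12 (mod 36) but 12 ≡ 3 (mod 9), so the conjunction on the right does not hold.

[⇐] This fails: t = 8 satisfies both congruences on the right (8 ≡ 8 mod 9 and 8 ≡ 0 mod 4) yet 8 ≡ 8 (mod 36), not 12.

(⇒) fails and (⇐) fails.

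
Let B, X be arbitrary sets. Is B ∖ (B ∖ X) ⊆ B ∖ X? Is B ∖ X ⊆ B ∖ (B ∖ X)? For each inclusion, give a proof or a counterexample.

Forward inclusion. This inclusion fails. Take B = {1}, X = {1}; then 1 ∈ B ∖ (B ∖ X) but 1 ∉ B ∖ X.

Reverse inclusion. This inclusion fails. Take B = {1}, X = ∅; then 1 ∈ B ∖ X but 1 ∉ B ∖ (B ∖ X).

(⊆) fails and (⊇) fails.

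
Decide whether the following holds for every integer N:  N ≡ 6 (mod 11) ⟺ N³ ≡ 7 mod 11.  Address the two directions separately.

(→) Suppose N ≡ 6 (mod 11). Write N = 11j + 6. Then (11j + 6)³ = 1331j³ + 2178j² + 1188j + 216 = 11(121j³ + 198j² + 108j + 19) + 7, so N³ ≡ 7 (mod 11).

(←) Conversely, suppose N³ ≡ 7 (mod 11). The only residue r in {0, …, 10} with r³ ≡ 7 (mod 11) is r = 6, so N ≡ 6 (mod 11).

Both implications hold.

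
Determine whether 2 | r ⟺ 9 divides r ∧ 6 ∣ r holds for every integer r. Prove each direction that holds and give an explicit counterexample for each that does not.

The forward direction fails; the converse holds.

(→) This fails: take r = 2. Certainly 2 ∣ 2, but 9 ∤ 2.

(←) Suppose 9 ∣ r and 6 ∣ r. Any common multiple of 9 and 6 is a multiple of their lcm; here lcm(9, 6) = 9·6/gcd(9, 6) = 54/3 = 18, so 18 ∣ r. Since 2 ∣ 18, it follows that 2 ∣ r.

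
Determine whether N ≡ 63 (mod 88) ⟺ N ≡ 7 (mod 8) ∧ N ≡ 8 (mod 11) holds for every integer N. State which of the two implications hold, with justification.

The biconditional holds.

(→) Suppose N ≡ 63 (mod 88); write N = 88j + 63. Since 8 ∣ 88, reducing mod 8 gives N ≡ 63 ≡ 7 (mod 8); since 11 ∣ 88, reducing mod 11 gives N ≡ 63 ≡ 8 (mod 11).

(←) Conversely, if N ≡ 7 (mod 8) and N ≡ 8 (mod 11), then by the Chinese remainder theorem N ≡ 63 (mod 88). This is exactly N ≡ 63 (mod 88).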